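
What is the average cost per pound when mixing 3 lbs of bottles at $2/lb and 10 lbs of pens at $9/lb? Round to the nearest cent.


Cost of bottles:
3 x $2 = $6
Cost of pens:
10 x $9 = $90
Total cost: $6 + $90 = $96
Total weight: 13 lbs
Average: $96 / 13 = $7.3846... ≈ $7.38/lb

$7.38/lb


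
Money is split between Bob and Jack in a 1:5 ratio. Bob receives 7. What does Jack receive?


Find the multiplier:
7 / 1 = 7
Apply to Jack's share:
5 x 7 = 35

35


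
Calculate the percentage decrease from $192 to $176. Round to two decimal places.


Find the absolute change:
|176 - 192| = 16
Divide by original and multiply by 100:
16 / 192 x 100 = 8.3333...% ≈ 8.33%

8.33%


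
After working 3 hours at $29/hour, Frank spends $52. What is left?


Calculate earnings:
3 x $29 = $87
Subtract spending:
$87 - $52 = $35

$35


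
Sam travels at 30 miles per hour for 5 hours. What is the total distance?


Use the formula: distance = speed x time
Speed = 30 mph, Time = 5 hours
30 x 5 = 150 miles

150 miles


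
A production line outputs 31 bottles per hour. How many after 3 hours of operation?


Production rate: 31 bottles per hour
Time: 3 hours
Total: 31 x 3 = 93 bottles

93 bottles


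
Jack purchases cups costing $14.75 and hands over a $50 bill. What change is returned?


Start with the amount paid:
$50
Subtract the price:
$50 - $14.75 = $35.25

$35.25


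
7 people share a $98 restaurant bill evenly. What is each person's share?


Total bill: $98
Number of people: 7
Each pays: $98 / 7 = $14

$14


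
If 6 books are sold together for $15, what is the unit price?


Total cost: $15
Number of items: 6
Unit price: $15 / 6 = $2.50

$2.50


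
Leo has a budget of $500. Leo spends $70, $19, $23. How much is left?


Add up expenses:
$70 + $19 + $23 = $112
Subtract from budget:
$500 - $112 = $388

$388


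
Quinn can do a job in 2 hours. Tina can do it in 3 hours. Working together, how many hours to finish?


Quinn's rate: 1/2 of the job per hour
Tina's rate: 1/3 of the job per hour
Combined rate: 1/2 + 1/3 = 5/6 per hour
Time = 1 / (5/6) = 6/5 = 1.2 hours

1.2 hours


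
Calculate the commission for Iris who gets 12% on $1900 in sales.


Convert rate to decimal:
12% = 0.12
Multiply by sales:
$1900 x 0.12 = $228

$228


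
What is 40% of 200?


Convert percentage to decimal:
40% = 0.4
Multiply:
200 x 0.4 = 80

80


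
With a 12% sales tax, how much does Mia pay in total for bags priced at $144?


Calculate the tax:
12% of $144 = $17.28
Add tax to price:
$144 + $17.28 = $161.28

$161.28


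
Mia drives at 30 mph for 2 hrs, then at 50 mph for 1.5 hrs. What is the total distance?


Leg 1 distance:
30 x 2 = 60 miles
Leg 2 distance:
50 x 1.5 = 75 miles
Total distance:
60 + 75 = 135 miles

135 miles


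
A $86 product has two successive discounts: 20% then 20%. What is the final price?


First discount:
20% of $86 = $17.20
Price after first discount:
$86 - $17.20 = $68.80
Second discount:
20% of $68.80 = $13.76
Final price:
$68.80 - $13.76 = $55.04

$55.04


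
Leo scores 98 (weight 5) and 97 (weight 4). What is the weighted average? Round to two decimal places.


Weighted sum:
5 x 98 + 4 x 97 = 878
Total weight:
5 + 4 = 9
Weighted average:
878 / 9 = 97.5555... ≈ 97.56

97.56


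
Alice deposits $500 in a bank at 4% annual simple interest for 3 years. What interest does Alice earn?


Use the formula I = P x R x T / 100
P x R x T = 500 x 4 x 3 = 6000
I = 6000 / 100 = $60

$60


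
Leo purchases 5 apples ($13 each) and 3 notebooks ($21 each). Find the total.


Cost of apples:
5 x $13 = $65
Cost of notebooks:
3 x $21 = $63
Add both:
$65 + $63 = $128

$128


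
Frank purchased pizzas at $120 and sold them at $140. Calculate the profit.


Selling price = $140
Cost price = $120
Profit = selling price - cost price:
Profit = $140 - $120 = $20

$20


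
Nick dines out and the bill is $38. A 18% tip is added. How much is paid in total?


Calculate the tip:
18% of $38 = $6.84
Add tip to meal cost:
$38 + $6.84 = $44.84

$44.84


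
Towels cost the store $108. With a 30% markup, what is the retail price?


Calculate the markup amount:
30% of $108 = $32.40
Add to cost:
$108 + $32.40 = $140.40

$140.40


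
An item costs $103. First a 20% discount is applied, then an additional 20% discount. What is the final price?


First discount:
20% of $103 = $20.60
Price after first discount:
$103 - $20.60 = $82.40
Second discount:
20% of $82.40 = $16.48
Final price:
$82.40 - $16.48 = $65.92

$65.92


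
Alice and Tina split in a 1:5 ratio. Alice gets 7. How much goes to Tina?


Find the multiplier:
7 / 1 = 7
Apply to Tina's share:
5 x 7 = 35

35


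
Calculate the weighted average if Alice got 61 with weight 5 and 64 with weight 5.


Weighted sum:
5 x 61 + 5 x 64 = 625
Total weight:
5 + 5 = 10
Weighted average:
625 / 10 = 62.5

62.5


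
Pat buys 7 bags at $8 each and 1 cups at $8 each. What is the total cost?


Cost of bags:
7 x $8 = $56
Cost of cups:
1 x $8 = $8
Add both:
$56 + $8 = $64

$64


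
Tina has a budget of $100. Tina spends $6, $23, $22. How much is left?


Add up expenses:
$6 + $23 + $22 = $51
Subtract from budget:
$100 - $51 = $49

$49


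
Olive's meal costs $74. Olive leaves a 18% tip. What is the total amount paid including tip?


Calculate the tip:
18% of $74 = $13.32
Add tip to meal cost:
$74 + $13.32 = $87.32

$87.32


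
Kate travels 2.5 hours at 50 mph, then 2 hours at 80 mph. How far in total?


Leg 1 distance:
50 x 2.5 = 125 miles
Leg 2 distance:
80 x 2 = 160 miles
Total distance:
125 + 160 = 285 miles

285 miles


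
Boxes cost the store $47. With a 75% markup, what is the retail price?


Calculate the markup amount:
75% of $47 = $35.25
Add to cost:
$47 + $35.25 = $82.25

$82.25


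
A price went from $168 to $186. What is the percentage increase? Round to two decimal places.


Find the absolute change:
|186 - 168| = 18
Divide by original and multiply by 100:
18 / 168 x 100 = 10.7142...% ≈ 10.71%

10.71%


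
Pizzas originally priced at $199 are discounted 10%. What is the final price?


Calculate the discount amount:
10% of $199 = $19.90
Subtract from original:
$199 - $19.90 = $179.10

$179.10


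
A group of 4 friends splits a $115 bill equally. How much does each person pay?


Total bill: $115
Number of people: 4
Each pays: $115 / 4 = $28.75

$28.75


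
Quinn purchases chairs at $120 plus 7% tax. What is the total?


Calculate the tax:
7% of $120 = $8.40
Add tax to price:
$120 + $8.40 = $128.40

$128.40


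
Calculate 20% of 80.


Convert percentage to decimal:
20% = 0.2
Multiply:
80 x 0.2 = 16

16


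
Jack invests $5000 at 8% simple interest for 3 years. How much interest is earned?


Use the formula I = P x R x T / 100
P x R x T = 5000 x 8 x 3 = 120000
I = 120000 / 100 = $1200

$1200


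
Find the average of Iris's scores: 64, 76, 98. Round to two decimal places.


Add the scores:
64 + 76 + 98 = 238
Divide by the number of tests:
238 / 3 = 79.3333... ≈ 79.33

79.33


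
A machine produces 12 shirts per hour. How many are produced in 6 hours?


Production rate: 12 shirts per hour
Time: 6 hours
Total: 12 x 6 = 72 shirts

72 shirts


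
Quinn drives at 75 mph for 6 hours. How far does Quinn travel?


Use the formula: distance = speed x time
Speed = 75 mph, Time = 6 hours
75 x 6 = 450 miles

450 miles


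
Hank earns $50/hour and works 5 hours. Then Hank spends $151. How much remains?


Calculate earnings:
5 x $50 = $250
Subtract spending:
$250 - $151 = $99

$99


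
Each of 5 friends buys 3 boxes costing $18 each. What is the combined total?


Cost per person:
3 x $18 = $54
Group total:
5 x $54 = $270

$270


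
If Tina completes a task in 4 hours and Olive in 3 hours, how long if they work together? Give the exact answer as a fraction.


Tina's rate: 1/4 of the job per hour
Olive's rate: 1/3 of the job per hour
Combined rate: 1/4 + 1/3 = 7/12 per hour
Time = 1 / (7/12) = 12/7 hours (≈ 1.71 hours)

12/7 hours


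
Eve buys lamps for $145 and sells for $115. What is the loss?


Selling price = $115
Cost price = $145
Loss = cost price - selling price:
Loss = $145 - $115 = $30

$30


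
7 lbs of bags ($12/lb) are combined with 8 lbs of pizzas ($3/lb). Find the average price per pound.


Cost of bags:
7 x $12 = $84
Cost of pizzas:
8 x $3 = $24
Total cost: $84 + $24 = $108
Total weight: 15 lbs
Average: $108 / 15 = $7.20/lb

$7.20/lb


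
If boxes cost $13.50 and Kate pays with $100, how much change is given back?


Start with the amount paid:
$100
Subtract the price:
$100 - $13.50 = $86.50

$86.50


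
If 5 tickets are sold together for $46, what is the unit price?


Total cost: $46
Number of items: 5
Unit price: $46 / 5 = $9.20

$9.20


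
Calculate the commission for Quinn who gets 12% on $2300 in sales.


Convert rate to decimal:
12% = 0.12
Multiply by sales:
$2300 x 0.12 = $276

$276


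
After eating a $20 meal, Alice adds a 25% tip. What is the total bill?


Calculate the tip:
25% of $20 = $5
Add tip to meal cost:
$20 + $5 = $25

$25


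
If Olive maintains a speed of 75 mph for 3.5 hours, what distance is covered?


Use the formula: distance = speed x time
Speed = 75 mph, Time = 3.5 hours
75 x 3.5 = 262.5 miles

262.5 miles


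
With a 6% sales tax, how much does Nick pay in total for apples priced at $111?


Calculate the tax:
6% of $111 = $6.66
Add tax to price:
$111 + $6.66 = $117.66

$117.66


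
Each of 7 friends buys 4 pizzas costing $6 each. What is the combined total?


Cost per person:
4 x $6 = $24
Group total:
7 x $24 = $168

$168


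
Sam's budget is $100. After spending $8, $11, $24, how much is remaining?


Add up expenses:
$8 + $11 + $24 = $43
Subtract from budget:
$100 - $43 = $57

$57


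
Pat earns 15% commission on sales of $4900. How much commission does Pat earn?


Convert rate to decimal:
15% = 0.15
Multiply by sales:
$4900 x 0.15 = $735

$735


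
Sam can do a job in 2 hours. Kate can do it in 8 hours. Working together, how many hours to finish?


Sam's rate: 1/2 of the job per hour
Kate's rate: 1/8 of the job per hour
Combined rate: 1/2 + 1/8 = 5/8 per hour
Time = 1 / (5/8) = 8/5 = 1.6 hours

1.6 hours


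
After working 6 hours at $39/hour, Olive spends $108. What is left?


Calculate earnings:
6 x $39 = $234
Subtract spending:
$234 - $108 = $126

$126


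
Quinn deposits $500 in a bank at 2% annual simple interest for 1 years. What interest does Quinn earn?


Use the formula I = P x R x T / 100
P x R x T = 500 x 2 x 1 = 1000
I = 1000 / 100 = $10

$10


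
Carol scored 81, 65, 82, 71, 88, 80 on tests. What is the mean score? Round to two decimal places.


Add the scores:
81 + 65 + 82 + 71 + 88 + 80 = 467
Divide by the number of tests:
467 / 6 = 77.8333... ≈ 77.83

77.83


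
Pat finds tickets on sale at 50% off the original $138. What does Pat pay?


Calculate the discount amount:
50% of $138 = $69
Subtract from original:
$138 - $69 = $69

$69


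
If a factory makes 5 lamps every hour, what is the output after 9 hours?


Production rate: 5 lamps per hour
Time: 9 hours
Total: 5 x 9 = 45 lamps

45 lamps


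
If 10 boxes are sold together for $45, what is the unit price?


Total cost: $45
Number of items: 10
Unit price: $45 / 10 = $4.50

$4.50


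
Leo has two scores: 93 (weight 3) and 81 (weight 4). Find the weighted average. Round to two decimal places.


Weighted sum:
3 x 93 + 4 x 81 = 603
Total weight:
3 + 4 = 7
Weighted average:
603 / 7 = 86.1428... ≈ 86.14

86.14


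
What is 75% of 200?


Convert percentage to decimal:
75% = 0.75
Multiply:
200 x 0.75 = 150

150


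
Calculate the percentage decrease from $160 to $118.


Find the absolute change:
|118 - 160| = 42
Divide by original and multiply by 100:
42 / 160 x 100 = 26.25%

26.25%


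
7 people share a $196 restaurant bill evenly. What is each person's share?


Total bill: $196
Number of people: 7
Each pays: $196 / 7 = $28

$28


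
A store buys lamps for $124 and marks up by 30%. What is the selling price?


Calculate the markup amount:
30% of $124 = $37.20
Add to cost:
$124 + $37.20 = $161.20

$161.20


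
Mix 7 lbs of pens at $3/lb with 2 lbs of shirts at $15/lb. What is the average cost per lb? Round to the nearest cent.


Cost of pens:
7 x $3 = $21
Cost of shirts:
2 x $15 = $30
Total cost: $21 + $30 = $51
Total weight: 9 lbs
Average: $51 / 9 = $5.6666... ≈ $5.67/lb

$5.67/lb


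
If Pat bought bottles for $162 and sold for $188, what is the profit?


Selling price = $188
Cost price = $162
Profit = selling price - cost price:
Profit = $188 - $162 = $26

$26


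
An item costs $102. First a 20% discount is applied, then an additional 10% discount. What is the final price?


First discount:
20% of $102 = $20.40
Price after first discount:
$102 - $20.40 = $81.60
Second discount:
10% of $81.60 = $8.16
Final price:
$81.60 - $8.16 = $73.44

$73.44


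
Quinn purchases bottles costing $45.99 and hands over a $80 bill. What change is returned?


Start with the amount paid:
$80
Subtract the price:
$80 - $45.99 = $34.01

$34.01


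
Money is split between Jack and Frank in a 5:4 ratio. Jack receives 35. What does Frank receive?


Find the multiplier:
35 / 5 = 7
Apply to Frank's share:
4 x 7 = 28

28


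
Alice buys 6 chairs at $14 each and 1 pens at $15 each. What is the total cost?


Cost of chairs:
6 x $14 = $84
Cost of pens:
1 x $15 = $15
Add both:
$84 + $15 = $99

$99


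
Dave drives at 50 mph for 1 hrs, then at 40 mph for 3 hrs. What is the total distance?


Leg 1 distance:
50 x 1 = 50 miles
Leg 2 distance:
40 x 3 = 120 miles
Total distance:
50 + 120 = 170 miles

170 miles


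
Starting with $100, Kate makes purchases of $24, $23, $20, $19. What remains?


Add up expenses:
$24 + $23 + $20 + $19 = $86
Subtract from budget:
$100 - $86 = $14

$14


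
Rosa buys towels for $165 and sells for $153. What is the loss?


Selling price = $153
Cost price = $165
Loss = cost price - selling price:
Loss = $165 - $153 = $12

$12


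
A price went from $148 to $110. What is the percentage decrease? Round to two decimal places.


Find the absolute change:
|110 - 148| = 38
Divide by original and multiply by 100:
38 / 148 x 100 = 25.6756...% ≈ 25.68%

25.68%


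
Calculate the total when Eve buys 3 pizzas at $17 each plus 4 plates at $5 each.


Cost of pizzas:
3 x $17 = $51
Cost of plates:
4 x $5 = $20
Add both:
$51 + $20 = $71

$71


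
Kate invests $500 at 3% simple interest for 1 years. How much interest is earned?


Use the formula I = P x R x T / 100
P x R x T = 500 x 3 x 1 = 1500
I = 1500 / 100 = $15

$15


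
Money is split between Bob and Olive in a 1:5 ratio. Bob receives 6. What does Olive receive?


Find the multiplier:
6 / 1 = 6
Apply to Olive's share:
5 x 6 = 30

30


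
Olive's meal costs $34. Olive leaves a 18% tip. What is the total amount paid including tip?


Calculate the tip:
18% of $34 = $6.12
Add tip to meal cost:
$34 + $6.12 = $40.12

$40.12


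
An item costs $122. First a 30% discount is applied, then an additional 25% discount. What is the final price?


First discount:
30% of $122 = $36.60
Price after first discount:
$122 - $36.60 = $85.40
Second discount:
25% of $85.40 = $21.35
Final price:
$85.40 - $21.35 = $64.05

$64.05


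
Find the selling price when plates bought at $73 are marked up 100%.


Calculate the markup amount:
100% of $73 = $73
Add to cost:
$73 + $73 = $146

$146


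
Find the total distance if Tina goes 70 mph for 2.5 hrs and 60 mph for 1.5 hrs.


Leg 1 distance:
70 x 2.5 = 175 miles
Leg 2 distance:
60 x 1.5 = 90 miles
Total distance:
175 + 90 = 265 miles

265 miles


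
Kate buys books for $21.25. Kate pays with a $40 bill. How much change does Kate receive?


Start with the amount paid:
$40
Subtract the price:
$40 - $21.25 = $18.75

$18.75


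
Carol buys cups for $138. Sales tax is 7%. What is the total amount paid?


Calculate the tax:
7% of $138 = $9.66
Add tax to price:
$138 + $9.66 = $147.66

$147.66


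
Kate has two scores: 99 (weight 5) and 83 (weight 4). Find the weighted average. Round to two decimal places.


Weighted sum:
5 x 99 + 4 x 83 = 827
Total weight:
5 + 4 = 9
Weighted average:
827 / 9 = 91.8888... ≈ 91.89

91.89


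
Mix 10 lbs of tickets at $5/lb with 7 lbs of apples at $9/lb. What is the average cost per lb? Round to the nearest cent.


Cost of tickets:
10 x $5 = $50
Cost of apples:
7 x $9 = $63
Total cost: $50 + $63 = $113
Total weight: 17 lbs
Average: $113 / 17 = $6.6470... ≈ $6.65/lb

$6.65/lb


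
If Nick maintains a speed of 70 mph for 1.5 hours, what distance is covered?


Use the formula: distance = speed x time
Speed = 70 mph, Time = 1.5 hours
70 x 1.5 = 105 miles

105 miles


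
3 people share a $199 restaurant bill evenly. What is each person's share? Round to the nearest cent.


Total bill: $199
Number of people: 3
Each pays: $199 / 3 = $66.3333... ≈ $66.33

$66.33


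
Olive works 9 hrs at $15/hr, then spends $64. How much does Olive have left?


Calculate earnings:
9 x $15 = $135
Subtract spending:
$135 - $64 = $71

$71


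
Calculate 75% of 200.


Convert percentage to decimal:
75% = 0.75
Multiply:
200 x 0.75 = 150

150


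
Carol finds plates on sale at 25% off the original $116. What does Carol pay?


Calculate the discount amount:
25% of $116 = $29
Subtract from original:
$116 - $29 = $87

$87


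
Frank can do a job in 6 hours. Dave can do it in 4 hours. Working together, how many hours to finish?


Frank's rate: 1/6 of the job per hour
Dave's rate: 1/4 of the job per hour
Combined rate: 1/6 + 1/4 = 5/12 per hour
Time = 1 / (5/12) = 12/5 = 2.4 hours

2.4 hours


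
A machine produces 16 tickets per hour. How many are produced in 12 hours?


Production rate: 16 tickets per hour
Time: 12 hours
Total: 16 x 12 = 192 tickets

192 tickets


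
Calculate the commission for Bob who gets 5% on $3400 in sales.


Convert rate to decimal:
5% = 0.05
Multiply by sales:
$3400 x 0.05 = $170

$170


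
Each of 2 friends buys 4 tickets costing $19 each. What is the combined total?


Cost per person:
4 x $19 = $76
Group total:
2 x $76 = $152

$152


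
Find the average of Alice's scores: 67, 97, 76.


Add the scores:
67 + 97 + 76 = 240
Divide by the number of tests:
240 / 3 = 80

80


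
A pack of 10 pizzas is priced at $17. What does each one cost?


Total cost: $17
Number of items: 10
Unit price: $17 / 10 = $1.70

$1.70


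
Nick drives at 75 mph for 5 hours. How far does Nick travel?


Use the formula: distance = speed x time
Speed = 75 mph, Time = 5 hours
75 x 5 = 375 miles

375 miles


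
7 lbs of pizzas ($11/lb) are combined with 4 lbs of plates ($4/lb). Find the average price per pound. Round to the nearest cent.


Cost of pizzas:
7 x $11 = $77
Cost of plates:
4 x $4 = $16
Total cost: $77 + $16 = $93
Total weight: 11 lbs
Average: $93 / 11 = $8.4545... ≈ $8.45/lb

$8.45/lb


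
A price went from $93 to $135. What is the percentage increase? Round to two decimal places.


Find the absolute change:
|135 - 93| = 42
Divide by original and multiply by 100:
42 / 93 x 100 = 45.1612...% ≈ 45.16%

45.16%


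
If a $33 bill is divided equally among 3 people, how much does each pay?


Total bill: $33
Number of people: 3
Each pays: $33 / 3 = $11

$11


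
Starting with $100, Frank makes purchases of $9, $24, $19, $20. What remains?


Add up expenses:
$9 + $24 + $19 + $20 = $72
Subtract from budget:
$100 - $72 = $28

$28


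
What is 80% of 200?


Convert percentage to decimal:
80% = 0.8
Multiply:
200 x 0.8 = 160

160


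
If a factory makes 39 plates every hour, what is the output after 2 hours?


Production rate: 39 plates per hour
Time: 2 hours
Total: 39 x 2 = 78 plates

78 plates


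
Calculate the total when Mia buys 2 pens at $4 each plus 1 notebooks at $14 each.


Cost of pens:
2 x $4 = $8
Cost of notebooks:
1 x $14 = $14
Add both:
$8 + $14 = $22

$22


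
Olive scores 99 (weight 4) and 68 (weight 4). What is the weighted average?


Weighted sum:
4 x 99 + 4 x 68 = 668
Total weight:
4 + 4 = 8
Weighted average:
668 / 8 = 83.5

83.5


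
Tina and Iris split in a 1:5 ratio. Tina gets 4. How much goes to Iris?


Find the multiplier:
4 / 1 = 4
Apply to Iris's share:
5 x 4 = 20

20


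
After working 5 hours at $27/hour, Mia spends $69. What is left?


Calculate earnings:
5 x $27 = $135
Subtract spending:
$135 - $69 = $66

$66


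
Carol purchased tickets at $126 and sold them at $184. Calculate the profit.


Selling price = $184
Cost price = $126
Profit = selling price - cost price:
Profit = $184 - $126 = $58

$58


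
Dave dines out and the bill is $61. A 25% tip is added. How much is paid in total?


Calculate the tip:
25% of $61 = $15.25
Add tip to meal cost:
$61 + $15.25 = $76.25

$76.25


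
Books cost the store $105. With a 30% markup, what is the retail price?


Calculate the markup amount:
30% of $105 = $31.50
Add to cost:
$105 + $31.50 = $136.50

$136.50


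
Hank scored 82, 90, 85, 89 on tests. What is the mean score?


Add the scores:
82 + 90 + 85 + 89 = 346
Divide by the number of tests:
346 / 4 = 86.5

86.5


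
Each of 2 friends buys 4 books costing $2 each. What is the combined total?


Cost per person:
4 x $2 = $8
Group total:
2 x $8 = $16

$16


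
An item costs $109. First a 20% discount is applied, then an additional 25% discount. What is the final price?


First discount:
20% of $109 = $21.80
Price after first discount:
$109 - $21.80 = $87.20
Second discount:
25% of $87.20 = $21.80
Final price:
$87.20 - $21.80 = $65.40

$65.40


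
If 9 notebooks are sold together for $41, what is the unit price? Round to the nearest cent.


Total cost: $41
Number of items: 9
Unit price: $41 / 9 = $4.5555... ≈ $4.56

$4.56


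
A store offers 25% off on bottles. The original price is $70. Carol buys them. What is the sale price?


Calculate the discount amount:
25% of $70 = $17.50
Subtract from original:
$70 - $17.50 = $52.50

$52.50


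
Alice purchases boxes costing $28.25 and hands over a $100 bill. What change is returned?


Start with the amount paid:
$100
Subtract the price:
$100 - $28.25 = $71.75

$71.75


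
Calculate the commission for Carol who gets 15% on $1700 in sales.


Convert rate to decimal:
15% = 0.15
Multiply by sales:
$1700 x 0.15 = $255

$255


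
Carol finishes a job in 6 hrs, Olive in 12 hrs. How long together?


Carol's rate: 1/6 of the job per hour
Olive's rate: 1/12 of the job per hour
Combined rate: 1/6 + 1/12 = 1/4 per hour
Time = 1 / (1/4) = 4 hours

4 hours


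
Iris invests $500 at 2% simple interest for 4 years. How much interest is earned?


Use the formula I = P x R x T / 100
P x R x T = 500 x 2 x 4 = 4000
I = 4000 / 100 = $40

$40


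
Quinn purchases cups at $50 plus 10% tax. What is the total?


Calculate the tax:
10% of $50 = $5
Add tax to price:
$50 + $5 = $55

$55


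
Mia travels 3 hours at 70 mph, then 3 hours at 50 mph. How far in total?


Leg 1 distance:
70 x 3 = 210 miles
Leg 2 distance:
50 x 3 = 150 miles
Total distance:
210 + 150 = 360 miles

360 miles


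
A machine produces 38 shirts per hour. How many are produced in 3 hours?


Production rate: 38 shirts per hour
Time: 3 hours
Total: 38 x 3 = 114 shirts

114 shirts


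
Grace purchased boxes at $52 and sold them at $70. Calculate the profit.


Selling price = $70
Cost price = $52
Profit = selling price - cost price:
Profit = $70 - $52 = $18

$18


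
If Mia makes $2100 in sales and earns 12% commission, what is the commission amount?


Convert rate to decimal:
12% = 0.12
Multiply by sales:
$2100 x 0.12 = $252

$252


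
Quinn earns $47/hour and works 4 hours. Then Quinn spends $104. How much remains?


Calculate earnings:
4 x $47 = $188
Subtract spending:
$188 - $104 = $84

$84


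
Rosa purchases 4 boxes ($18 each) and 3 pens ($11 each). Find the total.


Cost of boxes:
4 x $18 = $72
Cost of pens:
3 x $11 = $33
Add both:
$72 + $33 = $105

$105


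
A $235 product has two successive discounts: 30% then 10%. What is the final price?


First discount:
30% of $235 = $70.50
Price after first discount:
$235 - $70.50 = $164.50
Second discount:
10% of $164.50 = $16.45
Final price:
$164.50 - $16.45 = $148.05

$148.05


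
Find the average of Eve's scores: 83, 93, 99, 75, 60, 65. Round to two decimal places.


Add the scores:
83 + 93 + 99 + 75 + 60 + 65 = 475
Divide by the number of tests:
475 / 6 = 79.1666... ≈ 79.17

79.17


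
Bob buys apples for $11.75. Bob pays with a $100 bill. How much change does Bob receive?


Start with the amount paid:
$100
Subtract the price:
$100 - $11.75 = $88.25

$88.25


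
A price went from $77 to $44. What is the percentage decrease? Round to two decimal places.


Find the absolute change:
|44 - 77| = 33
Divide by original and multiply by 100:
33 / 77 x 100 = 42.8571...% ≈ 42.86%

42.86%


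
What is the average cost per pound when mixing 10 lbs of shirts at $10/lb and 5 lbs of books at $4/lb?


Cost of shirts:
10 x $10 = $100
Cost of books:
5 x $4 = $20
Total cost: $100 + $20 = $120
Total weight: 15 lbs
Average: $120 / 15 = $8/lb

$8/lb


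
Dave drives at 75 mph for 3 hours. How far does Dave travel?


Use the formula: distance = speed x time
Speed = 75 mph, Time = 3 hours
75 x 3 = 225 miles

225 miles


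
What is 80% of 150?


Convert percentage to decimal:
80% = 0.8
Multiply:
150 x 0.8 = 120

120


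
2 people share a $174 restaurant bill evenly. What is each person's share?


Total bill: $174
Number of people: 2
Each pays: $174 / 2 = $87

$87


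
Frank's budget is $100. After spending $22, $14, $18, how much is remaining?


Add up expenses:
$22 + $14 + $18 = $54
Subtract from budget:
$100 - $54 = $46

$46


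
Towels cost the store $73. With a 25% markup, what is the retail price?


Calculate the markup amount:
25% of $73 = $18.25
Add to cost:
$73 + $18.25 = $91.25

$91.25


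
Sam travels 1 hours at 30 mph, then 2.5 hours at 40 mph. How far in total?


Leg 1 distance:
30 x 1 = 30 miles
Leg 2 distance:
40 x 2.5 = 100 miles
Total distance:
30 + 100 = 130 miles

130 miles


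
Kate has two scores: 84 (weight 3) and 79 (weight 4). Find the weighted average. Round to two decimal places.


Weighted sum:
3 x 84 + 4 x 79 = 568
Total weight:
3 + 4 = 7
Weighted average:
568 / 7 = 81.1428... ≈ 81.14

81.14


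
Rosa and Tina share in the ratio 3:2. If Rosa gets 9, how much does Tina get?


Find the multiplier:
9 / 3 = 3
Apply to Tina's share:
2 x 3 = 6

6


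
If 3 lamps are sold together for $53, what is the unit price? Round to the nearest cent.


Total cost: $53
Number of items: 3
Unit price: $53 / 3 = $17.6666... ≈ $17.67

$17.67


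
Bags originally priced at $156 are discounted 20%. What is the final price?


Calculate the discount amount:
20% of $156 = $31.20
Subtract from original:
$156 - $31.20 = $124.80

$124.80


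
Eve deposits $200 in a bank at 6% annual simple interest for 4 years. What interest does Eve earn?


Use the formula I = P x R x T / 100
P x R x T = 200 x 6 x 4 = 4800
I = 4800 / 100 = $48

$48


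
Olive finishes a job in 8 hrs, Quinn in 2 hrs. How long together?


Olive's rate: 1/8 of the job per hour
Quinn's rate: 1/2 of the job per hour
Combined rate: 1/8 + 1/2 = 5/8 per hour
Time = 1 / (5/8) = 8/5 = 1.6 hours

1.6 hours


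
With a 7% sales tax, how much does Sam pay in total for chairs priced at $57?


Calculate the tax:
7% of $57 = $3.99
Add tax to price:
$57 + $3.99 = $60.99

$60.99


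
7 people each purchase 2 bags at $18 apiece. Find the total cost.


Cost per person:
2 x $18 = $36
Group total:
7 x $36 = $252

$252


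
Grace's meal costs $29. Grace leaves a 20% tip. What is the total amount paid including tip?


Calculate the tip:
20% of $29 = $5.80
Add tip to meal cost:
$29 + $5.80 = $34.80

$34.80


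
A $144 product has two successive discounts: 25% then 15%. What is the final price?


First discount:
25% of $144 = $36
Price after first discount:
$144 - $36 = $108
Second discount:
15% of $108 = $16.20
Final price:
$108 - $16.20 = $91.80

$91.80


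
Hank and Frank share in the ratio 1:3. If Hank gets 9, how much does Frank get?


Find the multiplier:
9 / 1 = 9
Apply to Frank's share:
3 x 9 = 27

27


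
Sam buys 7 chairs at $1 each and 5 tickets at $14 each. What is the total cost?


Cost of chairs:
7 x $1 = $7
Cost of tickets:
5 x $14 = $70
Add both:
$7 + $70 = $77

$77


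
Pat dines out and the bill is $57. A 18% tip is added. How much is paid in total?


Calculate the tip:
18% of $57 = $10.26
Add tip to meal cost:
$57 + $10.26 = $67.26

$67.26


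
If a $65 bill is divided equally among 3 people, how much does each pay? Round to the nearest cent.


Total bill: $65
Number of people: 3
Each pays: $65 / 3 = $21.6666... ≈ $21.67

$21.67


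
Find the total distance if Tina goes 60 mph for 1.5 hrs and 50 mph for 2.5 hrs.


Leg 1 distance:
60 x 1.5 = 90 miles
Leg 2 distance:
50 x 2.5 = 125 miles
Total distance:
90 + 125 = 215 miles

215 miles


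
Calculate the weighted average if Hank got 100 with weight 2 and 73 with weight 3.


Weighted sum:
2 x 100 + 3 x 73 = 419
Total weight:
2 + 3 = 5
Weighted average:
419 / 5 = 83.8

83.8


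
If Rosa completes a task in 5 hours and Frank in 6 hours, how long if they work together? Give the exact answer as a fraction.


Rosa's rate: 1/5 of the job per hour
Frank's rate: 1/6 of the job per hour
Combined rate: 1/5 + 1/6 = 11/30 per hour
Time = 1 / (11/30) = 30/11 hours (≈ 2.73 hours)

30/11 hours


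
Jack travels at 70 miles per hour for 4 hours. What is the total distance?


Use the formula: distance = speed x time
Speed = 70 mph, Time = 4 hours
70 x 4 = 280 miles

280 miles


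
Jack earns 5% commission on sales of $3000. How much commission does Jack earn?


Convert rate to decimal:
5% = 0.05
Multiply by sales:
$3000 x 0.05 = $150

$150


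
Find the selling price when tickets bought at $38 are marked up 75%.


Calculate the markup amount:
75% of $38 = $28.50
Add to cost:
$38 + $28.50 = $66.50

$66.50


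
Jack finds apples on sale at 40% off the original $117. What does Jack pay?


Calculate the discount amount:
40% of $117 = $46.80
Subtract from original:
$117 - $46.80 = $70.20

$70.20


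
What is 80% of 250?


Convert percentage to decimal:
80% = 0.8
Multiply:
250 x 0.8 = 200

200


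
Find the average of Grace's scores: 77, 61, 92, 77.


Add the scores:
77 + 61 + 92 + 77 = 307
Divide by the number of tests:
307 / 4 = 76.75

76.75


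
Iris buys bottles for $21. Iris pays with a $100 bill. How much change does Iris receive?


Start with the amount paid:
$100
Subtract the price:
$100 - $21 = $79

$79


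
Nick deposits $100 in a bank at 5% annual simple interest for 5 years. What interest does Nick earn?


Use the formula I = P x R x T / 100
P x R x T = 100 x 5 x 5 = 2500
I = 2500 / 100 = $25

$25


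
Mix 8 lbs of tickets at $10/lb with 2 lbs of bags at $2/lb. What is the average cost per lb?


Cost of tickets:
8 x $10 = $80
Cost of bags:
2 x $2 = $4
Total cost: $80 + $4 = $84
Total weight: 10 lbs
Average: $84 / 10 = $8.40/lb

$8.40/lb


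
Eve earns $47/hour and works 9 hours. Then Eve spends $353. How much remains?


Calculate earnings:
9 x $47 = $423
Subtract spending:
$423 - $353 = $70

$70


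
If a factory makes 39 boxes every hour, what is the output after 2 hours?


Production rate: 39 boxes per hour
Time: 2 hours
Total: 39 x 2 = 78 boxes

78 boxes


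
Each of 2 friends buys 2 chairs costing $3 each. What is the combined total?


Cost per person:
2 x $3 = $6
Group total:
2 x $6 = $12

$12


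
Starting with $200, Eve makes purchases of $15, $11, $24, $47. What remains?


Add up expenses:
$15 + $11 + $24 + $47 = $97
Subtract from budget:
$200 - $97 = $103

$103


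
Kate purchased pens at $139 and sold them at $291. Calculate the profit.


Selling price = $291
Cost price = $139
Profit = selling price - cost price:
Profit = $291 - $139 = $152

$152


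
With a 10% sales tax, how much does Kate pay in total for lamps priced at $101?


Calculate the tax:
10% of $101 = $10.10
Add tax to price:
$101 + $10.10 = $111.10

$111.10


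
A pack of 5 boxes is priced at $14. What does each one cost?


Total cost: $14
Number of items: 5
Unit price: $14 / 5 = $2.80

$2.80


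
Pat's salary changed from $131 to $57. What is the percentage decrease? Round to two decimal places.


Find the absolute change:
|57 - 131| = 74
Divide by original and multiply by 100:
74 / 131 x 100 = 56.4885...% ≈ 56.49%

56.49%


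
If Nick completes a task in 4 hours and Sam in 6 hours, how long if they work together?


Nick's rate: 1/4 of the job per hour
Sam's rate: 1/6 of the job per hour
Combined rate: 1/4 + 1/6 = 5/12 per hour
Time = 1 / (5/12) = 12/5 = 2.4 hours

2.4 hours


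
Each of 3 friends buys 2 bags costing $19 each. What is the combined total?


Cost per person:
2 x $19 = $38
Group total:
3 x $38 = $114

$114


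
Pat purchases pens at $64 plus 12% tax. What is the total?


Calculate the tax:
12% of $64 = $7.68
Add tax to price:
$64 + $7.68 = $71.68

$71.68


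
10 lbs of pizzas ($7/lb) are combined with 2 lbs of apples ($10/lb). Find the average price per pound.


Cost of pizzas:
10 x $7 = $70
Cost of apples:
2 x $10 = $20
Total cost: $70 + $20 = $90
Total weight: 12 lbs
Average: $90 / 12 = $7.50/lb

$7.50/lb


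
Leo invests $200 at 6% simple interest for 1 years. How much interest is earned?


Use the formula I = P x R x T / 100
P x R x T = 200 x 6 x 1 = 1200
I = 1200 / 100 = $12

$12


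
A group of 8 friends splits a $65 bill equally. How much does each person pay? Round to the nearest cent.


Total bill: $65
Number of people: 8
Each pays: $65 / 8 = $8.125 ≈ $8.13

$8.13


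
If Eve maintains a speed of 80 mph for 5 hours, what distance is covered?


Use the formula: distance = speed x time
Speed = 80 mph, Time = 5 hours
80 x 5 = 400 miles

400 miles


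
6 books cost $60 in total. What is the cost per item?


Total cost: $60
Number of items: 6
Unit price: $60 / 6 = $10

$10


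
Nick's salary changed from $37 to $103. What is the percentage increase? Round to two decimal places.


Find the absolute change:
|103 - 37| = 66
Divide by original and multiply by 100:
66 / 37 x 100 = 178.3783...% ≈ 178.38%

178.38%


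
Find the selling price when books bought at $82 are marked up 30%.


Calculate the markup amount:
30% of $82 = $24.60
Add to cost:
$82 + $24.60 = $106.60

$106.60


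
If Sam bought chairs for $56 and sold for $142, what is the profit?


Selling price = $142
Cost price = $56
Profit = selling price - cost price:
Profit = $142 - $56 = $86

$86


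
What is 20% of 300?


Convert percentage to decimal:
20% = 0.2
Multiply:
300 x 0.2 = 60

60


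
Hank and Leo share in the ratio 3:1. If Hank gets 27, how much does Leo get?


Find the multiplier:
27 / 3 = 9
Apply to Leo's share:
1 x 9 = 9

9


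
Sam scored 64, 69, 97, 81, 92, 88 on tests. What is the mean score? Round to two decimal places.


Add the scores:
64 + 69 + 97 + 81 + 92 + 88 = 491
Divide by the number of tests:
491 / 6 = 81.8333... ≈ 81.83

81.83


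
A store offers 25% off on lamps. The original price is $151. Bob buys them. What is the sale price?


Calculate the discount amount:
25% of $151 = $37.75
Subtract from original:
$151 - $37.75 = $113.25

$113.25


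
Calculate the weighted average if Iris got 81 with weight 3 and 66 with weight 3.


Weighted sum:
3 x 81 + 3 x 66 = 441
Total weight:
3 + 3 = 6
Weighted average:
441 / 6 = 73.5

73.5


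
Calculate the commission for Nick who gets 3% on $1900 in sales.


Convert rate to decimal:
3% = 0.03
Multiply by sales:
$1900 x 0.03 = $57

$57


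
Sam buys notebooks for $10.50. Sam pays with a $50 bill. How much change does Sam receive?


Start with the amount paid:
$50
Subtract the price:
$50 - $10.50 = $39.50

$39.50


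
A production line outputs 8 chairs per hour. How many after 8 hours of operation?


Production rate: 8 chairs per hour
Time: 8 hours
Total: 8 x 8 = 64 chairs

64 chairs


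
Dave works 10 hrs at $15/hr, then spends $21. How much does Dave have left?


Calculate earnings:
10 x $15 = $150
Subtract spending:
$150 - $21 = $129

$129


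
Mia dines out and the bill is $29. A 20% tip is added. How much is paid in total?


Calculate the tip:
20% of $29 = $5.80
Add tip to meal cost:
$29 + $5.80 = $34.80

$34.80


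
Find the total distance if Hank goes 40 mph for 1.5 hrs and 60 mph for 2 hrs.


Leg 1 distance:
40 x 1.5 = 60 miles
Leg 2 distance:
60 x 2 = 120 miles
Total distance:
60 + 120 = 180 miles

180 miles


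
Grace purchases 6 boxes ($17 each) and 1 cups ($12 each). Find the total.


Cost of boxes:
6 x $17 = $102
Cost of cups:
1 x $12 = $12
Add both:
$102 + $12 = $114

$114


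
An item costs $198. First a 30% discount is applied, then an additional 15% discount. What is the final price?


First discount:
30% of $198 = $59.40
Price after first discount:
$198 - $59.40 = $138.60
Second discount:
15% of $138.60 = $20.79
Final price:
$138.60 - $20.79 = $117.81

$117.81


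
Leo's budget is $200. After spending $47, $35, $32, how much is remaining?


Add up expenses:
$47 + $35 + $32 = $114
Subtract from budget:
$200 - $114 = $86

$86


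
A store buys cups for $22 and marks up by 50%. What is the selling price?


Calculate the markup amount:
50% of $22 = $11
Add to cost:
$22 + $11 = $33

$33


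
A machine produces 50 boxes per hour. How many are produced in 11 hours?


Production rate: 50 boxes per hour
Time: 11 hours
Total: 50 x 11 = 550 boxes

550 boxes


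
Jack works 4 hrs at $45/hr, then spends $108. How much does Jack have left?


Calculate earnings:
4 x $45 = $180
Subtract spending:
$180 - $108 = $72

$72


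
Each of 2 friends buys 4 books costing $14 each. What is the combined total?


Cost per person:
4 x $14 = $56
Group total:
2 x $56 = $112

$112


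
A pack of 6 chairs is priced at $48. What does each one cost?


Total cost: $48
Number of items: 6
Unit price: $48 / 6 = $8

$8


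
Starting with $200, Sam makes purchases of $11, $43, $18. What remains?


Add up expenses:
$11 + $43 + $18 = $72
Subtract from budget:
$200 - $72 = $128

$128


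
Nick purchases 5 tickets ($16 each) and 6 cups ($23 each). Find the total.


Cost of tickets:
5 x $16 = $80
Cost of cups:
6 x $23 = $138
Add both:
$80 + $138 = $218

$218


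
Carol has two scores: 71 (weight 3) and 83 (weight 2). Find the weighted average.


Weighted sum:
3 x 71 + 2 x 83 = 379
Total weight:
3 + 2 = 5
Weighted average:
379 / 5 = 75.8

75.8


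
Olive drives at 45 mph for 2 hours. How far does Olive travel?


Use the formula: distance = speed x time
Speed = 45 mph, Time = 2 hours
45 x 2 = 90 miles

90 miles


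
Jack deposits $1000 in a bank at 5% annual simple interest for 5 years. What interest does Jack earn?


Use the formula I = P x R x T / 100
P x R x T = 1000 x 5 x 5 = 25000
I = 25000 / 100 = $250

$250
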